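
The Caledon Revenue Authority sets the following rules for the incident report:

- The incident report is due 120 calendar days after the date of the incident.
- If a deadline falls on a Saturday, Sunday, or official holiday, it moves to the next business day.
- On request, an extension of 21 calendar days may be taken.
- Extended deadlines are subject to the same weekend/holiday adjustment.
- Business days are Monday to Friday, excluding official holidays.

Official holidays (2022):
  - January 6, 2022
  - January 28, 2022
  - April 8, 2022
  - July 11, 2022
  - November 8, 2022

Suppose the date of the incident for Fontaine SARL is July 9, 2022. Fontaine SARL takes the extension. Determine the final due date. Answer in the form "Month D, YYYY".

November 28, 2022

Adding 120 calendar days to July 9, 2022 gives November 6, 2022.
November 6, 2022 is a Sunday, so it moves to the next business day, November 7, 2022 (Monday).
The 21-calendar-day extension moves the deadline from November 7, 2022 to November 28, 2022.
November 28, 2022 is a Monday and not a listed holiday, so it stands.
So the filing is due November 28, 2022.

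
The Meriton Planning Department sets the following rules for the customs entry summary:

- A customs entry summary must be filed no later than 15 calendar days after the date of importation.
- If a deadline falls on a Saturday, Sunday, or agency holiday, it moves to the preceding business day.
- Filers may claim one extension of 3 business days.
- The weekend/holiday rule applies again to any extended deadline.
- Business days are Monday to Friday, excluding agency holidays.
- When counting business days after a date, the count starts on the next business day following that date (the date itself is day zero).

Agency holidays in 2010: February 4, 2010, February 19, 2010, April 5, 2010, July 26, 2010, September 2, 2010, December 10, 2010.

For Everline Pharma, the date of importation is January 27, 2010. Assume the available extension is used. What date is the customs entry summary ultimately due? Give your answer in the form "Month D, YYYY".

February 16, 2010

Trigger date January 27, 2010 + 15 calendar days = February 11, 2010.
February 11, 2010 (Thursday) is already a business day.
Applying the 3-business-day extension: 3 business days after February 11, 2010 is February 16, 2010.
February 16, 2010 (Tuesday) is already a business day.
Deadline: February 16, 2010.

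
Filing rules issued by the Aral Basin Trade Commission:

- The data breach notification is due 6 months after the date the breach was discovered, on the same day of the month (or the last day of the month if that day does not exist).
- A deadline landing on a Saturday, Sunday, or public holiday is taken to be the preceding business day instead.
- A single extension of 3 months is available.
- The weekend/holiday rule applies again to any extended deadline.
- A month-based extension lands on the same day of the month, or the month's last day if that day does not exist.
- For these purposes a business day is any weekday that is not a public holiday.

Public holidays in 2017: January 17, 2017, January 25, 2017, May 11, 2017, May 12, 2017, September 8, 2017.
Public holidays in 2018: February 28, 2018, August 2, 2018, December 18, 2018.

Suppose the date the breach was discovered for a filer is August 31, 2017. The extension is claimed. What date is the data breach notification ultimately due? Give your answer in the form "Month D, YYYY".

6 months after August 31, 2017, on the same day of the month, is February 28, 2018 (day 31 does not exist in February, so the month's last day is used).
February 28, 2018 is a listed holiday; the preceding business day is February 27, 2018 (Tuesday).
Applying the 3 months extension: 3 months after February 27, 2018 is May 27, 2018.
May 27, 2018 is a Sunday, so it moves to the preceding business day, May 25, 2018 (Friday).
Deadline: May 25, 2018.

May 25, 2018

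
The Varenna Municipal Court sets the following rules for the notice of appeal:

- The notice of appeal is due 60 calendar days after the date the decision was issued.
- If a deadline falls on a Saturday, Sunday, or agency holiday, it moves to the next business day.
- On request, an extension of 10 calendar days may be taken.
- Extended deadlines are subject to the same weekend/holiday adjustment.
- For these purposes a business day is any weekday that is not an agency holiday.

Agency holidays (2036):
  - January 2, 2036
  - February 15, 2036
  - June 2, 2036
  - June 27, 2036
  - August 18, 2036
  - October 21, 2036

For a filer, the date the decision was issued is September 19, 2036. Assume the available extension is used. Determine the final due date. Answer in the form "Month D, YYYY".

Trigger date September 19, 2036 + 60 calendar days = November 18, 2036.
November 18, 2036 is a Tuesday and not a listed holiday, so it stands.
Applying the 10-calendar-day extension: November 18, 2036 + 10 days = November 28, 2036.
Since November 28, 2036 is a Friday and not a holiday, the date is unchanged.
The final due date is November 28, 2036.

November 28, 2036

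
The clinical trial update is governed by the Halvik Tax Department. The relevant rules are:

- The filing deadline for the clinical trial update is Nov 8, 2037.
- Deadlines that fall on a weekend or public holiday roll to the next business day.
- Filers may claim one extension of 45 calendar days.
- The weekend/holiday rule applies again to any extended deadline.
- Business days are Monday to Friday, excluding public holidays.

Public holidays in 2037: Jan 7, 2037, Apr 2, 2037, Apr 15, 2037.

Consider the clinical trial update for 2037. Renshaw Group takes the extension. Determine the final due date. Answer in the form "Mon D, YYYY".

Dec 24, 2037

The stated deadline is Nov 8, 2037.
Nov 8, 2037 is a Sunday; the next business day is Nov 9, 2037 (Monday).
The 45-calendar-day extension moves the deadline from Nov 9, 2037 to Dec 24, 2037.
Dec 24, 2037 is a Thursday and not a listed holiday, so it stands.
Deadline: Dec 24, 2037.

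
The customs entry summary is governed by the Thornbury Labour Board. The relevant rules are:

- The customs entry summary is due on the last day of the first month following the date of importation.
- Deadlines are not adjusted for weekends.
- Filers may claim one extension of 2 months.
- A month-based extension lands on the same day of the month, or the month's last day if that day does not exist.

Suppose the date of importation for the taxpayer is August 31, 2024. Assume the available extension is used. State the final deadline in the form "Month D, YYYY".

November 30, 2024

The first month after August 31, 2024 is September 2024, whose last day is September 30, 2024.
September 30, 2024 is a Monday; no weekend or holiday adjustment applies.
The 2 months extension carries September 30, 2024 to November 30, 2024.
November 30, 2024 is a Saturday; no weekend or holiday adjustment applies.
So the filing is due November 30, 2024.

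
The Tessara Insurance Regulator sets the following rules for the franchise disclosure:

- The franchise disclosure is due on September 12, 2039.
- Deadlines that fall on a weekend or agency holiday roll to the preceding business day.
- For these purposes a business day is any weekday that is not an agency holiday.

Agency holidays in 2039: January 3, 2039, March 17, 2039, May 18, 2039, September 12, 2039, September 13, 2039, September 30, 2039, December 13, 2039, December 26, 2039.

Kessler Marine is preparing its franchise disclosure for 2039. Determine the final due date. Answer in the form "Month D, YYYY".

The statutory due date is September 12, 2039.
September 12, 2039 is a listed holiday, so it moves to the preceding business day, September 9, 2039 (Friday).
So the filing is due September 9, 2039.

September 9, 2039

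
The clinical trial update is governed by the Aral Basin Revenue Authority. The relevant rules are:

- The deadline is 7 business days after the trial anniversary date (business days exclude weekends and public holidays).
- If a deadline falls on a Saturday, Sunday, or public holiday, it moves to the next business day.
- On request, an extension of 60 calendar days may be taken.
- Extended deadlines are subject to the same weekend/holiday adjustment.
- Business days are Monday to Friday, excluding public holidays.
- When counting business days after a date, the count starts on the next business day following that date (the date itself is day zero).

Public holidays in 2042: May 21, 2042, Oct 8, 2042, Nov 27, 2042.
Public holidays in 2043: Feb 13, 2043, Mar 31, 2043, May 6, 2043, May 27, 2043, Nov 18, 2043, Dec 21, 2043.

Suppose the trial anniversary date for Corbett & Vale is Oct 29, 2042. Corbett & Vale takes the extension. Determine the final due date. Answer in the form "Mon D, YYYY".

Jan 6, 2043

Starting the day after Oct 29, 2042 and counting 7 business days lands on Nov 7, 2042.
Nov 7, 2042 (Friday) is already a business day.
With the 60-day extension, Nov 7, 2042 becomes Jan 6, 2043.
Jan 6, 2043 (Tuesday) is already a business day.
Deadline: Jan 6, 2043.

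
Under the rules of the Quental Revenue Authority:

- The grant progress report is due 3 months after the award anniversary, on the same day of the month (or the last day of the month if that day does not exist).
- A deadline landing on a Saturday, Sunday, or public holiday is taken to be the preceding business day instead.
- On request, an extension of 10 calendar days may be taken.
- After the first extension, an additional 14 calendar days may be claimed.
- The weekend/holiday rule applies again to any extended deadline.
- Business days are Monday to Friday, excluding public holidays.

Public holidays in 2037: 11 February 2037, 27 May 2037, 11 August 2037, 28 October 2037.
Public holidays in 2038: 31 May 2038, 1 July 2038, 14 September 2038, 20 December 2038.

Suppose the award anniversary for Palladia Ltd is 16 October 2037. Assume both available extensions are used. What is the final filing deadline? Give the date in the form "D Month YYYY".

8 February 2038

Moving 3 months forward from 16 October 2037 on the corresponding day gives 16 January 2038.
Because 16 January 2038 is a Saturday, the deadline becomes 15 January 2038 (Friday).
Applying the 10-calendar-day extension: 15 January 2038 + 10 days = 25 January 2038.
25 January 2038 is a Monday and not a listed holiday, so it stands.
Applying the 14-calendar-day extension: 25 January 2038 + 14 days = 8 February 2038.
Since 8 February 2038 is a Monday and not a holiday, the date is unchanged.
The final due date is 8 February 2038.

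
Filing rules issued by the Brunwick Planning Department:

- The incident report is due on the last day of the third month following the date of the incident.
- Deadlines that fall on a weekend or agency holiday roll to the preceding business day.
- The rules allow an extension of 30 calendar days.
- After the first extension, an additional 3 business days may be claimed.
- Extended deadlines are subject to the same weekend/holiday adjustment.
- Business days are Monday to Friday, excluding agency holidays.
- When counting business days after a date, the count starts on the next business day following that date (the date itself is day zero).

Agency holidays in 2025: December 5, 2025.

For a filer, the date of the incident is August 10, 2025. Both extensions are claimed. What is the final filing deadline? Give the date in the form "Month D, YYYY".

3 months after August 10, 2025 falls in November 2025; the last day of that month is November 30, 2025.
November 30, 2025 falls on a Sunday. Rolling to the preceding business day gives November 28, 2025, a Friday.
The 30-calendar-day extension moves the deadline from November 28, 2025 to December 28, 2025.
December 28, 2025 is a Sunday, so it moves to the preceding business day, December 26, 2025 (Friday).
The 3-business-day extension runs from December 26, 2025 to December 31, 2025.
Since December 31, 2025 is a Wednesday and not a holiday, the date is unchanged.
Final deadline: December 31, 2025.

December 31, 2025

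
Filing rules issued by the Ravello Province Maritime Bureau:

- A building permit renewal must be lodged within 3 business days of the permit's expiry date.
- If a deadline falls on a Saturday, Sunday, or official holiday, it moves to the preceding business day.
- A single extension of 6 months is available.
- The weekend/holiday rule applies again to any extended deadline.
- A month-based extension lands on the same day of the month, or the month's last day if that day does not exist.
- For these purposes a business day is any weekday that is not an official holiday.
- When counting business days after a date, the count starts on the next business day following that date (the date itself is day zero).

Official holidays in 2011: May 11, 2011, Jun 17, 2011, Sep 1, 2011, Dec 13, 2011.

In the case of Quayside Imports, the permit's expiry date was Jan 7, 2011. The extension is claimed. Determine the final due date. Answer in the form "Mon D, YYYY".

Jul 12, 2011

Counting 3 business days after Jan 7, 2011 (skipping weekends and listed holidays) reaches Jan 12, 2011.
Jan 12, 2011 (Wednesday) is already a business day.
The 6 months extension carries Jan 12, 2011 to Jul 12, 2011.
Since Jul 12, 2011 is a Tuesday and not a holiday, the date is unchanged.
So the filing is due Jul 12, 2011.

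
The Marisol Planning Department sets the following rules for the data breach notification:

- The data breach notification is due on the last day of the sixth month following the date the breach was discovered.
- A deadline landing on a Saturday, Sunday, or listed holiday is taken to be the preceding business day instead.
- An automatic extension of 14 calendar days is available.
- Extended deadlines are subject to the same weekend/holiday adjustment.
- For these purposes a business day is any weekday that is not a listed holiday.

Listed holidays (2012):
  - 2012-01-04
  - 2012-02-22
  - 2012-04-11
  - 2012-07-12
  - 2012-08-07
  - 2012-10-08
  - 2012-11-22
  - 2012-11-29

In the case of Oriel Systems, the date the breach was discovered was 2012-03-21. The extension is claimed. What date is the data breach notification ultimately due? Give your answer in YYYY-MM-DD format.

6 months after 2012-03-21 is September 2012; that month ends on 2012-09-30.
Because 2012-09-30 is a Sunday, the deadline becomes 2012-09-28 (Friday).
Add the 14 calendar-day extension to 2012-09-28: 2012-10-12.
2012-10-12 (Friday) is already a business day.
Final deadline: 2012-10-12.

2012-10-12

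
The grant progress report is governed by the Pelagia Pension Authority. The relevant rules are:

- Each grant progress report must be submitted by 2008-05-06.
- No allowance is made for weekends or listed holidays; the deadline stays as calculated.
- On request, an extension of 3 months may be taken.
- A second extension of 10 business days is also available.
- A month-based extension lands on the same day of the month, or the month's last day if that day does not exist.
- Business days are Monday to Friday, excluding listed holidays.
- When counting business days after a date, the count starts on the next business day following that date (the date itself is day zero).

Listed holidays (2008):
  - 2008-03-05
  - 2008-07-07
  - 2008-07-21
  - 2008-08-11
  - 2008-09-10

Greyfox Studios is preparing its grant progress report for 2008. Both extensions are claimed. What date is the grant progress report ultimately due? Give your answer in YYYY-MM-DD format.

2008-08-21

The stated deadline is 2008-05-06.
No adjustment is made for weekends or holidays, so 2008-05-06 stands.
The 3 months extension carries 2008-05-06 to 2008-08-06.
2008-08-06 is a Wednesday; no weekend or holiday adjustment applies.
Counting 10 further business days from 2008-08-06 reaches 2008-08-21.
2008-08-21 falls on a Thursday. The rules make no weekend/holiday allowance, so it remains 2008-08-21.
Deadline: 2008-08-21.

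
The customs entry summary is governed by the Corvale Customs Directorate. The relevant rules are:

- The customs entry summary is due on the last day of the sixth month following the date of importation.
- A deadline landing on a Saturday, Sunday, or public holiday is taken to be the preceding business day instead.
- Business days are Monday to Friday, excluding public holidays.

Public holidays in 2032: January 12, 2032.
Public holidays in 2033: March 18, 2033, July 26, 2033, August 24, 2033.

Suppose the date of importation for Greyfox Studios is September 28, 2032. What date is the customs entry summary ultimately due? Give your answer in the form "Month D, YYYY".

6 months after September 28, 2032 falls in March 2033; the last day of that month is March 31, 2033.
March 31, 2033 falls on a Thursday, which is a business day, so no adjustment is needed.
Final deadline: March 31, 2033.

March 31, 2033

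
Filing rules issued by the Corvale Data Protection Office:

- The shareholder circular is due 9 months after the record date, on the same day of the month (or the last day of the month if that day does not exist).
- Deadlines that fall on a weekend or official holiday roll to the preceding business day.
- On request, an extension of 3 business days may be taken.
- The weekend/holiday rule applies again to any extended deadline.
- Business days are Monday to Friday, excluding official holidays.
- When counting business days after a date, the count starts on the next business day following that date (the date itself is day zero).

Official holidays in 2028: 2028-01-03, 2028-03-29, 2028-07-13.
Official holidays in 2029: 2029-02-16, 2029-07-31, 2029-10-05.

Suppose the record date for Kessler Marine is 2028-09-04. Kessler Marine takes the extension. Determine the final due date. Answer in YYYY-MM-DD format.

2029-06-07

Moving 9 months forward from 2028-09-04 on the corresponding day gives 2029-06-04.
2029-06-04 falls on a Monday, which is a business day, so no adjustment is needed.
Applying the 3-business-day extension: 3 business days after 2029-06-04 is 2029-06-07.
Since 2029-06-07 is a Thursday and not a holiday, the date is unchanged.
So the filing is due 2029-06-07.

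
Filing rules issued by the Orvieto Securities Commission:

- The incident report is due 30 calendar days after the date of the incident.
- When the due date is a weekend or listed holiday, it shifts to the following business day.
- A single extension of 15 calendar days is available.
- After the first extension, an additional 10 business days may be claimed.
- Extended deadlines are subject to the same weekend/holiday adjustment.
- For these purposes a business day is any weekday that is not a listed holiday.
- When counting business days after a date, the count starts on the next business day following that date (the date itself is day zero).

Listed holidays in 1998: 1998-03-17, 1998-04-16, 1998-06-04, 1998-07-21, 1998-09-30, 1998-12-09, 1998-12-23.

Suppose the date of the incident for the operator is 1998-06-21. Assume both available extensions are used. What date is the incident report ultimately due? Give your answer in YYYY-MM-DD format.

30 calendar days after 1998-06-21 is 1998-07-21.
1998-07-21 is a listed holiday, so it moves to the next business day, 1998-07-22 (Wednesday).
With the 15-day extension, 1998-07-22 becomes 1998-08-06.
1998-08-06 (Thursday) is already a business day.
Applying the 10-business-day extension: 10 business days after 1998-08-06 is 1998-08-20.
1998-08-20 falls on a Thursday, which is a business day, so no adjustment is needed.
Deadline: 1998-08-20.

1998-08-20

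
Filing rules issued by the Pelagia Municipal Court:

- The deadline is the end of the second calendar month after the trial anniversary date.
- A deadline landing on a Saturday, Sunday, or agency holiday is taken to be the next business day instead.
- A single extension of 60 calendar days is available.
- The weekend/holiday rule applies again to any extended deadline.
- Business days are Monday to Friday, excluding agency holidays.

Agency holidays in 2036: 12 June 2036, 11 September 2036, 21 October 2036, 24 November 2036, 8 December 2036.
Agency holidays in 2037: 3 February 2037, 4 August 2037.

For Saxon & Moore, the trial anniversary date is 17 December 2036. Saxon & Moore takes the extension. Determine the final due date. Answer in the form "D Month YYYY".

2 months after 17 December 2036 is February 2037; that month ends on 28 February 2037.
28 February 2037 is a Saturday; the next business day is 2 March 2037 (Monday).
Applying the 60-calendar-day extension: 2 March 2037 + 60 days = 1 May 2037.
1 May 2037 falls on a Friday, which is a business day, so no adjustment is needed.
Deadline: 1 May 2037.

1 May 2037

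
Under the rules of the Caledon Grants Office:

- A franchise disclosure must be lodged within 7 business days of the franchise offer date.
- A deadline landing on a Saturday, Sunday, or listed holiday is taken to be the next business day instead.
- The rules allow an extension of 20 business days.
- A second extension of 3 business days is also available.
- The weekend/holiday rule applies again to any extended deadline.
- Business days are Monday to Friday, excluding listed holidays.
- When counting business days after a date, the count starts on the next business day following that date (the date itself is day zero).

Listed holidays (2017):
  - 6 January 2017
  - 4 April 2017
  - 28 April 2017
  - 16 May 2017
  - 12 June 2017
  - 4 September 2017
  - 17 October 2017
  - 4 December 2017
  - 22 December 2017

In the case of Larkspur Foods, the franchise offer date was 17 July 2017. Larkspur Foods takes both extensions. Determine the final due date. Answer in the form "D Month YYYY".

28 August 2017

7 business days after 17 July 2017, excluding weekends and holidays, is 26 July 2017.
Since 26 July 2017 is a Wednesday and not a holiday, the date is unchanged.
The 20-business-day extension runs from 26 July 2017 to 23 August 2017.
23 August 2017 (Wednesday) is already a business day.
The 3-business-day extension runs from 23 August 2017 to 28 August 2017.
Since 28 August 2017 is a Monday and not a holiday, the date is unchanged.
The final due date is 28 August 2017.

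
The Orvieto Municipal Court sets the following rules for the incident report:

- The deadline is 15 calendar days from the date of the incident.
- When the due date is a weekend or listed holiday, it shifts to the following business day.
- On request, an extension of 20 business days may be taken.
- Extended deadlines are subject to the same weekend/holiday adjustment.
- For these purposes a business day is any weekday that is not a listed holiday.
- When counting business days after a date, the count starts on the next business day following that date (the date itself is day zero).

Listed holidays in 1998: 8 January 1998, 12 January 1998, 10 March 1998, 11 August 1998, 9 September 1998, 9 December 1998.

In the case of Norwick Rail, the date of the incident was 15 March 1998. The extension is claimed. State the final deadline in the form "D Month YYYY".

27 April 1998

Adding 15 calendar days to 15 March 1998 gives 30 March 1998.
Since 30 March 1998 is a Monday and not a holiday, the date is unchanged.
Applying the 20-business-day extension: 20 business days after 30 March 1998 is 27 April 1998.
27 April 1998 (Monday) is already a business day.
The final due date is 27 April 1998.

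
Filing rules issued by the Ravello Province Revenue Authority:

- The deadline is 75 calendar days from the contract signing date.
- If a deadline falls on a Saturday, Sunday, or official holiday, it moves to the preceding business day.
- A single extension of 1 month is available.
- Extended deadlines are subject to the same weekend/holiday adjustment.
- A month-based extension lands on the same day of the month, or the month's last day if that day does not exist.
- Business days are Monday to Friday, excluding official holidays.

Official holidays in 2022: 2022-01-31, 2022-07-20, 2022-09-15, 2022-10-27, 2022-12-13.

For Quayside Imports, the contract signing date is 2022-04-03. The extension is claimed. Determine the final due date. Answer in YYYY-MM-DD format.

2022-07-15

From 2022-04-03, 75 calendar days later is 2022-06-17.
2022-06-17 is a Friday and not a listed holiday, so it stands.
The 1 month extension carries 2022-06-17 to 2022-07-17.
2022-07-17 is a Sunday; the preceding business day is 2022-07-15 (Friday).
Final deadline: 2022-07-15.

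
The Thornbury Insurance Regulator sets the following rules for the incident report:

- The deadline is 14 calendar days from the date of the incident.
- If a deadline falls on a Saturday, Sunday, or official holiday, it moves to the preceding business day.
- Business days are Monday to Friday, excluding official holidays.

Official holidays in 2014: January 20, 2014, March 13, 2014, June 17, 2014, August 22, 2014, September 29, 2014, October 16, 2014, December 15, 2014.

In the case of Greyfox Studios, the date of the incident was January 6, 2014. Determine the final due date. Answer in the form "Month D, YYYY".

January 17, 2014

14 calendar days after January 6, 2014 is January 20, 2014.
Because January 20, 2014 is a listed holiday, the deadline becomes January 17, 2014 (Friday).
So the filing is due January 17, 2014.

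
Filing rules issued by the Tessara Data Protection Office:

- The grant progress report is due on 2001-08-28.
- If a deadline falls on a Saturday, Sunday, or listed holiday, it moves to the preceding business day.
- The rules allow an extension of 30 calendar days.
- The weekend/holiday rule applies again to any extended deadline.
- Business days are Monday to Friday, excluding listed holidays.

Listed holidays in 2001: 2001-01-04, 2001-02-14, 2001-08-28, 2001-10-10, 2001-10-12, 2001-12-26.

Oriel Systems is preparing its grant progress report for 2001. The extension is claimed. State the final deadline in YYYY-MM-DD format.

Start from the fixed due date, 2001-08-28.
Because 2001-08-28 is a listed holiday, the deadline becomes 2001-08-27 (Monday).
Add the 30 calendar-day extension to 2001-08-27: 2001-09-26.
Since 2001-09-26 is a Wednesday and not a holiday, the date is unchanged.
Deadline: 2001-09-26.

2001-09-26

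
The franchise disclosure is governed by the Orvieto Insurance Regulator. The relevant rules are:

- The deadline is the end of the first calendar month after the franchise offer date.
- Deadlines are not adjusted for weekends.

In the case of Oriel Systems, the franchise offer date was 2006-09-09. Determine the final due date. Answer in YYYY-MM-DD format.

2006-10-31

1 month after 2006-09-09 is October 2006; that month ends on 2006-10-31.
2006-10-31 falls on a Tuesday. The rules make no weekend/holiday allowance, so it remains 2006-10-31.
So the filing is due 2006-10-31.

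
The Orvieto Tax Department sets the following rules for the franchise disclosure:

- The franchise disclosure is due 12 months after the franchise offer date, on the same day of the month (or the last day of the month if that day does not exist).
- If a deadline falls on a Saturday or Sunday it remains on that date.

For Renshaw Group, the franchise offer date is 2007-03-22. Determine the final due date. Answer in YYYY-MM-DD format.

Moving 12 months forward from 2007-03-22 on the corresponding day gives 2008-03-22.
No adjustment is made for weekends or holidays, so 2008-03-22 stands.
Deadline: 2008-03-22.

2008-03-22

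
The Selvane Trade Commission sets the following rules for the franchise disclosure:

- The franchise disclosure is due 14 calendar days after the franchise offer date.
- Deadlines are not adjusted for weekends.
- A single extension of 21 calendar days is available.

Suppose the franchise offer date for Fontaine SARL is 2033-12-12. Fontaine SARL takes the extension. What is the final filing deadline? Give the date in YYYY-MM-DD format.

2034-01-16

Trigger date 2033-12-12 + 14 calendar days = 2033-12-26.
2033-12-26 falls on a Monday. The rules make no weekend/holiday allowance, so it remains 2033-12-26.
With the 21-day extension, 2033-12-26 becomes 2034-01-16.
2034-01-16 is a Monday; no weekend or holiday adjustment applies.
The final due date is 2034-01-16.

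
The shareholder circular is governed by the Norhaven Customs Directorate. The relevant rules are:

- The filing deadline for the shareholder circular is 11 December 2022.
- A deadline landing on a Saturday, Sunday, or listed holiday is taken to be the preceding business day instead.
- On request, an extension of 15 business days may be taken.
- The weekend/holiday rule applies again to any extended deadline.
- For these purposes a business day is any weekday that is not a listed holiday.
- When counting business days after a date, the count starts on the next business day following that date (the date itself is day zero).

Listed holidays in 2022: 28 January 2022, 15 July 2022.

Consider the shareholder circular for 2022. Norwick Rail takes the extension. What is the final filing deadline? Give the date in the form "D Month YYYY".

The statutory due date is 11 December 2022.
11 December 2022 is a Sunday, so it moves to the preceding business day, 9 December 2022 (Friday).
Applying the 15-business-day extension: 15 business days after 9 December 2022 is 30 December 2022.
Since 30 December 2022 is a Friday and not a holiday, the date is unchanged.
The final due date is 30 December 2022.

30 December 2022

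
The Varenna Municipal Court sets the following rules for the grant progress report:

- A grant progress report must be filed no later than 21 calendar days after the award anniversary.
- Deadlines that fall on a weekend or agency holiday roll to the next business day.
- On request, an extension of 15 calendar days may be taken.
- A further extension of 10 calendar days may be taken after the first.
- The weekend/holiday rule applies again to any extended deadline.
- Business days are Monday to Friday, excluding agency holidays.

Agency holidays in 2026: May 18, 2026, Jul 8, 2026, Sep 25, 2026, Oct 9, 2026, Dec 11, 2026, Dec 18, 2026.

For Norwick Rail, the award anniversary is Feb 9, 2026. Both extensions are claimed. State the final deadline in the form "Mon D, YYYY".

Mar 27, 2026

From Feb 9, 2026, 21 calendar days later is Mar 2, 2026.
Mar 2, 2026 falls on a Monday, which is a business day, so no adjustment is needed.
With the 15-day extension, Mar 2, 2026 becomes Mar 17, 2026.
Mar 17, 2026 (Tuesday) is already a business day.
Applying the 10-calendar-day extension: Mar 17, 2026 + 10 days = Mar 27, 2026.
Mar 27, 2026 is a Friday and not a listed holiday, so it stands.
Deadline: Mar 27, 2026.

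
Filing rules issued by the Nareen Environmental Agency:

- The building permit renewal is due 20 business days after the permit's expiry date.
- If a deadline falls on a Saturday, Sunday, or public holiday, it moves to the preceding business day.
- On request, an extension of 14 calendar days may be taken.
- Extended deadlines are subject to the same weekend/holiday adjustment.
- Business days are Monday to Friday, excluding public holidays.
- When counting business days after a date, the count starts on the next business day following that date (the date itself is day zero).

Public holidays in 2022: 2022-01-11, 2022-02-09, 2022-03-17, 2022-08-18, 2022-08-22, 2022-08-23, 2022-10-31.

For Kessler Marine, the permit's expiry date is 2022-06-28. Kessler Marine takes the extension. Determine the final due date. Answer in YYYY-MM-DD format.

Starting the day after 2022-06-28 and counting 20 business days lands on 2022-07-26.
2022-07-26 falls on a Tuesday, which is a business day, so no adjustment is needed.
The 14-calendar-day extension moves the deadline from 2022-07-26 to 2022-08-09.
Since 2022-08-09 is a Tuesday and not a holiday, the date is unchanged.
So the filing is due 2022-08-09.

2022-08-09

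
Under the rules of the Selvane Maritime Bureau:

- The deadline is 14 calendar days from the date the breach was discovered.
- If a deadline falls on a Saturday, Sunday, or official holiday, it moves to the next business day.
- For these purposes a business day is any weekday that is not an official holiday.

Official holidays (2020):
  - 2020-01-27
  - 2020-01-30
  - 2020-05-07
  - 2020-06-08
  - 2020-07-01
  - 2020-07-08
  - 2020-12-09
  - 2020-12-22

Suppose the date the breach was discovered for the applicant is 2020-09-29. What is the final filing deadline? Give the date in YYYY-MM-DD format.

2020-10-13

From 2020-09-29, 14 calendar days later is 2020-10-13.
2020-10-13 falls on a Tuesday, which is a business day, so no adjustment is needed.
So the filing is due 2020-10-13.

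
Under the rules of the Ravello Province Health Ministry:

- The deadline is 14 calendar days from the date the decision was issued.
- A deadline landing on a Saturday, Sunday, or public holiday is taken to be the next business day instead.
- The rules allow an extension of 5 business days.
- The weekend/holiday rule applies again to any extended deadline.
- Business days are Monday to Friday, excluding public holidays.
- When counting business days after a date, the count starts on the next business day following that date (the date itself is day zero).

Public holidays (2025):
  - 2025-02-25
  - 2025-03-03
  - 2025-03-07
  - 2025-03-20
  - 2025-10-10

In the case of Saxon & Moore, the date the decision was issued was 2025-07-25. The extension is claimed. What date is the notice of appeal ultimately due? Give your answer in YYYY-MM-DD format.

2025-08-15

14 calendar days after 2025-07-25 is 2025-08-08.
2025-08-08 is a Friday and not a listed holiday, so it stands.
Counting 5 further business days from 2025-08-08 reaches 2025-08-15.
2025-08-15 falls on a Friday, which is a business day, so no adjustment is needed.
The final due date is 2025-08-15.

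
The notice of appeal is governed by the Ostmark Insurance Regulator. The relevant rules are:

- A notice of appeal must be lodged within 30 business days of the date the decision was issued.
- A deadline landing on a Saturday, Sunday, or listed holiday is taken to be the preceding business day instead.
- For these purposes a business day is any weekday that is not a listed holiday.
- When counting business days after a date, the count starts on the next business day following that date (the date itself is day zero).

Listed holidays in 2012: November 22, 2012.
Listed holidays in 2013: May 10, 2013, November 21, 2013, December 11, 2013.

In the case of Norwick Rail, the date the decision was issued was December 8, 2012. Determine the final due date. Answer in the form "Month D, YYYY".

January 18, 2013

Counting 30 business days after December 8, 2012 (skipping weekends and listed holidays) reaches January 18, 2013.
January 18, 2013 falls on a Friday, which is a business day, so no adjustment is needed.
The final due date is January 18, 2013.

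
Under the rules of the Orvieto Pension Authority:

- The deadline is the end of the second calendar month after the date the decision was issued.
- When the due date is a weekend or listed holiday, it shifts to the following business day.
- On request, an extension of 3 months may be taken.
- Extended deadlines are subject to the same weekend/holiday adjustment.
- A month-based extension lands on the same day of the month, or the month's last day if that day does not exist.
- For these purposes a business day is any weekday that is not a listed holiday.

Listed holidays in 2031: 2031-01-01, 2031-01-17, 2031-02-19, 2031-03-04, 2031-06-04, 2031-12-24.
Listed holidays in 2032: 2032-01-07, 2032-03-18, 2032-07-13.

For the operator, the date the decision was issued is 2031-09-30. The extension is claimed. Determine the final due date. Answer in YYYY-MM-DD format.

2 months after 2031-09-30 falls in November 2031; the last day of that month is 2031-11-30.
2031-11-30 is a Sunday; the next business day is 2031-12-01 (Monday).
The 3 months extension carries 2031-12-01 to 2032-03-01.
2032-03-01 falls on a Monday, which is a business day, so no adjustment is needed.
So the filing is due 2032-03-01.

2032-03-01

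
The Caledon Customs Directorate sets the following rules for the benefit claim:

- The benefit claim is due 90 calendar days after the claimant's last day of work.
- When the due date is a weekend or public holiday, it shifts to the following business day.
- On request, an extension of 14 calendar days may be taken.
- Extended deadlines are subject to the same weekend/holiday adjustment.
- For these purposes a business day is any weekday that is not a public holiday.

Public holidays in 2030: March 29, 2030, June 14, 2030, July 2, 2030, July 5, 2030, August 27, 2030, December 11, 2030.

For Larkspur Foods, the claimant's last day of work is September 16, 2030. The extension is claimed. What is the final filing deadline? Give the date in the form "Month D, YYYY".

90 calendar days after September 16, 2030 is December 15, 2030.
Because December 15, 2030 is a Sunday, the deadline becomes December 16, 2030 (Monday).
Applying the 14-calendar-day extension: December 16, 2030 + 14 days = December 30, 2030.
December 30, 2030 falls on a Monday, which is a business day, so no adjustment is needed.
Deadline: December 30, 2030.

December 30, 2030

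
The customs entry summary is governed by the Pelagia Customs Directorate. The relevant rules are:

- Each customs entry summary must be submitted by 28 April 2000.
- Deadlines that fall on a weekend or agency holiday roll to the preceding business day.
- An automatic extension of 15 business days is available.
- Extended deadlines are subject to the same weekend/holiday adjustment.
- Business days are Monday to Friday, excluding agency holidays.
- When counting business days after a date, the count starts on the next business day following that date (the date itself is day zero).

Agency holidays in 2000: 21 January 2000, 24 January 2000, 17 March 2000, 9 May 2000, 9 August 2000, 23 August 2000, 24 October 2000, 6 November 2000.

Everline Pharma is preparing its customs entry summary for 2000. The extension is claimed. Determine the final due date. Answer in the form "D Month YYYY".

22 May 2000

The statutory due date is 28 April 2000.
Since 28 April 2000 is a Friday and not a holiday, the date is unchanged.
Applying the 15-business-day extension: 15 business days after 28 April 2000 is 22 May 2000.
22 May 2000 falls on a Monday, which is a business day, so no adjustment is needed.
Deadline: 22 May 2000.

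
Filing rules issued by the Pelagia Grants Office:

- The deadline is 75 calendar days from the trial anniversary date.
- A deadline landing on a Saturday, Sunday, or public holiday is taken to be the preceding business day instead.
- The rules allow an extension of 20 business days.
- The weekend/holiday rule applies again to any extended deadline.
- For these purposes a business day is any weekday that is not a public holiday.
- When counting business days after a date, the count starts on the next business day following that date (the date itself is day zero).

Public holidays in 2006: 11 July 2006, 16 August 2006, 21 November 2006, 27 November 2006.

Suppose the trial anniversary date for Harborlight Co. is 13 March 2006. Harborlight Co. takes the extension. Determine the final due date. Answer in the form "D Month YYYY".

From 13 March 2006, 75 calendar days later is 27 May 2006.
27 May 2006 is a Saturday, so it moves to the preceding business day, 26 May 2006 (Friday).
The 20-business-day extension runs from 26 May 2006 to 23 June 2006.
23 June 2006 (Friday) is already a business day.
The final due date is 23 June 2006.

23 June 2006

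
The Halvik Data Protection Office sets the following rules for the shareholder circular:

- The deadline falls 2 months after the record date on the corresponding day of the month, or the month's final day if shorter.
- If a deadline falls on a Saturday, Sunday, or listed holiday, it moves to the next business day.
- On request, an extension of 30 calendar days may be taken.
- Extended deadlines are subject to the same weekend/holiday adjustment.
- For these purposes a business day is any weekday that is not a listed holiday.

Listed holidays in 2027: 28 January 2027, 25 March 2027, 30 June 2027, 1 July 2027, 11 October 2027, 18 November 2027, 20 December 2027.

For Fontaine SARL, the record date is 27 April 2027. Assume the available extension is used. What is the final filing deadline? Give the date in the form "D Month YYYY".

2 months after 27 April 2027, on the same day of the month, is 27 June 2027.
27 June 2027 is a Sunday; the next business day is 28 June 2027 (Monday).
With the 30-day extension, 28 June 2027 becomes 28 July 2027.
28 July 2027 falls on a Wednesday, which is a business day, so no adjustment is needed.
The final due date is 28 July 2027.

28 July 2027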